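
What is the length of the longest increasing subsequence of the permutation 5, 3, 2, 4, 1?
2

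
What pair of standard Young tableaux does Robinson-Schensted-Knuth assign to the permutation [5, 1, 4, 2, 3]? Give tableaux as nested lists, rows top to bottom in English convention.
Insert each entry of the permutation into P by Schensted row insertion, recording in Q the position of each new cell.

Insert 5: appended to row 1. P = [[5]], Q = [[1]].
Insert 1: 1 bumps 5 from row 1; 5 starts row 2. P = [[1], [5]], Q = [[1], [2]].
Insert 4: appended to row 1. P = [[1, 4], [5]], Q = [[1, 3], [2]].
Insert 2: 2 bumps 4 from row 1; 4 bumps 5 from row 2; 5 starts row 3. P = [[1, 2], [4], [5]], Q = [[1, 3], [2], [4]].
Insert 3: appended to row 1. P = [[1, 2, 3], [4], [5]], Q = [[1, 3, 5], [2], [4]].

So P = [[1, 2, 3], [4], [5]], Q = [[1, 3, 5], [2], [4]].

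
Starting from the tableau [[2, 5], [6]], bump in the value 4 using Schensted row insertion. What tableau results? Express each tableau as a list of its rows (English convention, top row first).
[[2, 4], [5], [6]]

In row 1, 4 replaces 5 (the leftmost entry greater than 4); 5 is bumped to row 2. In row 2, 5 replaces 6 (the leftmost entry greater than 5); 6 is bumped to row 3. 6 starts a new row 3. The new tableau is [[2, 4], [5], [6]].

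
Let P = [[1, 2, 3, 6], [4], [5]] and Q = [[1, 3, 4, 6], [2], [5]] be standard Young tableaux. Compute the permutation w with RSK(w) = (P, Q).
Reverse RSK: for i = n, n-1, ..., 1, locate i in Q, remove the corresponding corner cell from P, and reverse-bump its entry up through P; the value ejected from row 1 is w(i).

So w = 5 1 2 4 3 6.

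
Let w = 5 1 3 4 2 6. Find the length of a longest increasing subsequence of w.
4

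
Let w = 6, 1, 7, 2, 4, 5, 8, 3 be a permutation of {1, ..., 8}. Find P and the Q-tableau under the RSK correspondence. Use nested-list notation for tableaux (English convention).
P = [[1, 2, 3, 5, 8], [4, 7], [6]], Q = [[1, 3, 5, 6, 7], [2, 4], [8]]

Insert each entry of the permutation into P by Schensted row insertion, recording in Q the position of each new cell.

After inserting 6: P = [[6]].
After inserting 1: P = [[1], [6]].
After inserting 7: P = [[1, 7], [6]].
After inserting 2: P = [[1, 2], [6, 7]].
After inserting 4: P = [[1, 2, 4], [6, 7]].
After inserting 5: P = [[1, 2, 4, 5], [6, 7]].
After inserting 8: P = [[1, 2, 4, 5, 8], [6, 7]].
After inserting 3: P = [[1, 2, 3, 5, 8], [4, 7], [6]].

So P = [[1, 2, 3, 5, 8], [4, 7], [6]], Q = [[1, 3, 5, 6, 7], [2, 4], [8]].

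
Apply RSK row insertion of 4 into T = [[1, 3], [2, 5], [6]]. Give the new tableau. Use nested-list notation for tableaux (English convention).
4 is larger than every entry of row 1, so it is appended to row 1. The new tableau is [[1, 3, 4], [2, 5], [6]].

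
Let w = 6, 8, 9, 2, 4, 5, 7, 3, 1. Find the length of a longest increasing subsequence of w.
4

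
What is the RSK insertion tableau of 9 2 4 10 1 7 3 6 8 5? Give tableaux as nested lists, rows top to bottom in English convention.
Insert 9: appended to row 1. P = [[9]].
Insert 2: 2 bumps 9 from row 1; 9 starts row 2. P = [[2], [9]].
Insert 4: appended to row 1. P = [[2, 4], [9]].
Insert 10: appended to row 1. P = [[2, 4, 10], [9]].
Insert 1: 1 bumps 2 from row 1; 2 bumps 9 from row 2; 9 starts row 3. P = [[1, 4, 10], [2], [9]].
Insert 7: 7 bumps 10 from row 1; 10 appends to row 2. P = [[1, 4, 7], [2, 10], [9]].
Insert 3: 3 bumps 4 from row 1; 4 bumps 10 from row 2; 10 appends to row 3. P = [[1, 3, 7], [2, 4], [9, 10]].
Insert 6: 6 bumps 7 from row 1; 7 appends to row 2. P = [[1, 3, 6], [2, 4, 7], [9, 10]].
Insert 8: appended to row 1. P = [[1, 3, 6, 8], [2, 4, 7], [9, 10]].
Insert 5: 5 bumps 6 from row 1; 6 bumps 7 from row 2; 7 bumps 9 from row 3; 9 starts row 4. P = [[1, 3, 5, 8], [2, 4, 6], [7, 10], [9]].

So P = [[1, 3, 5, 8], [2, 4, 6], [7, 10], [9]].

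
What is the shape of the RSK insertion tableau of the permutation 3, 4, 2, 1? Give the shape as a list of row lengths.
[2, 1, 1]

Row-insert each entry into an empty tableau.

After inserting 3: P = [[3]].
After inserting 4: P = [[3, 4]].
After inserting 2: P = [[2, 4], [3]].
After inserting 1: P = [[1, 4], [2], [3]].

The final insertion tableau P = [[1, 4], [2], [3]] has shape [2, 1, 1].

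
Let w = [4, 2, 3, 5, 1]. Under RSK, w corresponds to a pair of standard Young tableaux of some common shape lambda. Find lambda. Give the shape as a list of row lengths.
[3, 1, 1]

Row-insert each entry into an empty tableau.

After inserting 4: P = [[4]].
After inserting 2: P = [[2], [4]].
After inserting 3: P = [[2, 3], [4]].
After inserting 5: P = [[2, 3, 5], [4]].
After inserting 1: P = [[1, 3, 5], [2], [4]].

The final insertion tableau P = [[1, 3, 5], [2], [4]] has shape [3, 1, 1].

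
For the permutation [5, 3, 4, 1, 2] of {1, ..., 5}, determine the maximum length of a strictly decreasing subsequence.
3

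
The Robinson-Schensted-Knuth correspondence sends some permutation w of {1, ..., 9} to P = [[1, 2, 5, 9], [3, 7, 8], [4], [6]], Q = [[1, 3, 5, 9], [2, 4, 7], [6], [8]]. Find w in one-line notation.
6 1 7 4 8 3 5 2 9

Reverse the RSK construction: for i from n down to 1, find the cell of Q containing i, remove the entry at that cell from P, and reverse-bump it up through P; the value ejected from row 1 is w(i).

Step i=9: Q has 9 at row 1, column 4; remove that cell from P, ejecting 9. So w(9) = 9. P is now [[1, 2, 5], [3, 7, 8], [4], [6]].
Step i=8: Q has 8 at row 4, column 1; remove 6 from row 4 of P and reverse-bump: 6 enters row 3 and ejects 4; 4 enters row 2 and ejects 3; 3 enters row 1 and ejects 2. So w(8) = 2. P is now [[1, 3, 5], [4, 7, 8], [6]].
Step i=7: Q has 7 at row 2, column 3; remove 8 from row 2 of P and reverse-bump: 8 enters row 1 and ejects 5. So w(7) = 5. P is now [[1, 3, 8], [4, 7], [6]].
Step i=6: Q has 6 at row 3, column 1; remove 6 from row 3 of P and reverse-bump: 6 enters row 2 and ejects 4; 4 enters row 1 and ejects 3. So w(6) = 3. P is now [[1, 4, 8], [6, 7]].
Step i=5: Q has 5 at row 1, column 3; remove that cell from P, ejecting 8. So w(5) = 8. P is now [[1, 4], [6, 7]].
Step i=4: Q has 4 at row 2, column 2; remove 7 from row 2 of P and reverse-bump: 7 enters row 1 and ejects 4. So w(4) = 4. P is now [[1, 7], [6]].
Step i=3: Q has 3 at row 1, column 2; remove that cell from P, ejecting 7. So w(3) = 7. P is now [[1], [6]].
Step i=2: Q has 2 at row 2, column 1; remove 6 from row 2 of P and reverse-bump: 6 enters row 1 and ejects 1. So w(2) = 1. P is now [[6]].
Step i=1: Q has 1 at row 1, column 1; remove that cell from P, ejecting 6. So w(1) = 6. P is now [].

So w = 6 1 7 4 8 3 5 2 9.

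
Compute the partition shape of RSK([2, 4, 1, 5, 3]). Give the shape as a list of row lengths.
[3, 2]

Row-insert each entry into an empty tableau.

After inserting 2: P = [[2]].
After inserting 4: P = [[2, 4]].
After inserting 1: P = [[1, 4], [2]].
After inserting 5: P = [[1, 4, 5], [2]].
After inserting 3: P = [[1, 3, 5], [2, 4]].

The final insertion tableau P = [[1, 3, 5], [2, 4]] has shape [3, 2].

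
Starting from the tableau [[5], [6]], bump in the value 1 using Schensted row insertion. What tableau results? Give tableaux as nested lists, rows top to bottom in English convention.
In row 1, 1 replaces 5 (the leftmost entry greater than 1); 5 is bumped to row 2. In row 2, 5 replaces 6 (the leftmost entry greater than 5); 6 is bumped to row 3. 6 starts a new row 3. The new tableau is [[1], [5], [6]].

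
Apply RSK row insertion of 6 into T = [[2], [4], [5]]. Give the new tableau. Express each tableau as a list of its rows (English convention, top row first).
6 is larger than every entry of row 1, so it is appended to row 1. The new tableau is [[2, 6], [4], [5]].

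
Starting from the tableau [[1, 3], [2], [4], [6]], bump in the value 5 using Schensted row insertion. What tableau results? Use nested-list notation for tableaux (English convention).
5 is larger than every entry of row 1, so it is appended to row 1. The new tableau is [[1, 3, 5], [2], [4], [6]].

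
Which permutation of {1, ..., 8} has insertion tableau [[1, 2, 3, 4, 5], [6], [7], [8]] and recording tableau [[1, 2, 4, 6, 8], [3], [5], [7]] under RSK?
Reverse RSK: for i = n, n-1, ..., 1, locate i in Q, remove the corresponding corner cell from P, and reverse-bump its entry up through P; the value ejected from row 1 is w(i).

So w = 1 8 2 7 3 6 4 5.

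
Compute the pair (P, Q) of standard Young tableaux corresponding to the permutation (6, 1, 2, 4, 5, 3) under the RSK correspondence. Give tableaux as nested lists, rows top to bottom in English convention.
Insert each entry of the permutation into P by Schensted row insertion, recording in Q the position of each new cell.

Insert 6: appended to row 1. P = [[6]].
Insert 1: 1 bumps 6 from row 1; 6 starts row 2. P = [[1], [6]].
Insert 2: appended to row 1. P = [[1, 2], [6]].
Insert 4: appended to row 1. P = [[1, 2, 4], [6]].
Insert 5: appended to row 1. P = [[1, 2, 4, 5], [6]].
Insert 3: 3 bumps 4 from row 1; 4 bumps 6 from row 2; 6 starts row 3. P = [[1, 2, 3, 5], [4], [6]].

So P = [[1, 2, 3, 5], [4], [6]], Q = [[1, 3, 4, 5], [2], [6]].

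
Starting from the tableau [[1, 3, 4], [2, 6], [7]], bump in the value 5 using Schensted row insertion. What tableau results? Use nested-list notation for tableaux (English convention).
5 is larger than every entry of row 1, so it is appended to row 1. The new tableau is [[1, 3, 4, 5], [2, 6], [7]].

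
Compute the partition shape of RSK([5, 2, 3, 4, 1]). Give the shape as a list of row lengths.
[3, 1, 1]

Row-insert each entry into an empty tableau.

After inserting 5: P = [[5]].
After inserting 2: P = [[2], [5]].
After inserting 3: P = [[2, 3], [5]].
After inserting 4: P = [[2, 3, 4], [5]].
After inserting 1: P = [[1, 3, 4], [2], [5]].

The final insertion tableau P = [[1, 3, 4], [2], [5]] has shape [3, 1, 1].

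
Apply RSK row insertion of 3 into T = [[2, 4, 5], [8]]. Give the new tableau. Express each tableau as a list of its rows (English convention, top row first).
In row 1, 3 replaces 4 (the leftmost entry greater than 3); 4 is bumped to row 2. In row 2, 4 replaces 8 (the leftmost entry greater than 4); 8 is bumped to row 3. 8 starts a new row 3. The new tableau is [[2, 3, 5], [4], [8]].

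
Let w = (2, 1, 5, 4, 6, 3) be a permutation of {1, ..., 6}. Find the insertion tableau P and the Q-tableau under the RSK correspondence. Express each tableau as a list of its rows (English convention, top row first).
P = [[1, 3, 6], [2, 4], [5]], Q = [[1, 3, 5], [2, 4], [6]]

Insert each entry of the permutation into P by Schensted row insertion, recording in Q the position of each new cell.

Insert 2: appended to row 1. P = [[2]], Q = [[1]].
Insert 1: 1 bumps 2 from row 1; 2 starts row 2. P = [[1], [2]], Q = [[1], [2]].
Insert 5: appended to row 1. P = [[1, 5], [2]], Q = [[1, 3], [2]].
Insert 4: 4 bumps 5 from row 1; 5 appends to row 2. P = [[1, 4], [2, 5]], Q = [[1, 3], [2, 4]].
Insert 6: appended to row 1. P = [[1, 4, 6], [2, 5]], Q = [[1, 3, 5], [2, 4]].
Insert 3: 3 bumps 4 from row 1; 4 bumps 5 from row 2; 5 starts row 3. P = [[1, 3, 6], [2, 4], [5]], Q = [[1, 3, 5], [2, 4], [6]].

So P = [[1, 3, 6], [2, 4], [5]], Q = [[1, 3, 5], [2, 4], [6]].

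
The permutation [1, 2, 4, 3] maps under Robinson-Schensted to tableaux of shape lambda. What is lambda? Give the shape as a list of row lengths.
RSK row insertion gives P = [[1, 2, 3], [4]], which has shape [3, 1].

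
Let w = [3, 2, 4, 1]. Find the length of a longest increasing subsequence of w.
2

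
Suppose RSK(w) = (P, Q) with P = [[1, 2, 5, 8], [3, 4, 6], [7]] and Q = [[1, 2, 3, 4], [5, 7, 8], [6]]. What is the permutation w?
Reverse the RSK construction: for i from n down to 1, find the cell of Q containing i, remove the entry at that cell from P, and reverse-bump it up through P; the value ejected from row 1 is w(i).

Step i=8: Q has 8 at row 2, column 3; remove 6 from row 2 of P and reverse-bump: 6 enters row 1 and ejects 5. So w(8) = 5. P is now [[1, 2, 6, 8], [3, 4], [7]].
Step i=7: Q has 7 at row 2, column 2; remove 4 from row 2 of P and reverse-bump: 4 enters row 1 and ejects 2. So w(7) = 2. P is now [[1, 4, 6, 8], [3], [7]].
Step i=6: Q has 6 at row 3, column 1; remove 7 from row 3 of P and reverse-bump: 7 enters row 2 and ejects 3; 3 enters row 1 and ejects 1. So w(6) = 1. P is now [[3, 4, 6, 8], [7]].
Step i=5: Q has 5 at row 2, column 1; remove 7 from row 2 of P and reverse-bump: 7 enters row 1 and ejects 6. So w(5) = 6. P is now [[3, 4, 7, 8]].
Step i=4: Q has 4 at row 1, column 4; remove that cell from P, ejecting 8. So w(4) = 8. P is now [[3, 4, 7]].
Step i=3: Q has 3 at row 1, column 3; remove that cell from P, ejecting 7. So w(3) = 7. P is now [[3, 4]].
Step i=2: Q has 2 at row 1, column 2; remove that cell from P, ejecting 4. So w(2) = 4. P is now [[3]].
Step i=1: Q has 1 at row 1, column 1; remove that cell from P, ejecting 3. So w(1) = 3. P is now [].

So w = 3 4 7 8 6 1 2 5.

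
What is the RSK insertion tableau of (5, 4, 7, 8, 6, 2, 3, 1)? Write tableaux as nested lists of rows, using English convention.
Insert 5: appended to row 1. P = [[5]].
Insert 4: 4 bumps 5 from row 1; 5 starts row 2. P = [[4], [5]].
Insert 7: appended to row 1. P = [[4, 7], [5]].
Insert 8: appended to row 1. P = [[4, 7, 8], [5]].
Insert 6: 6 bumps 7 from row 1; 7 appends to row 2. P = [[4, 6, 8], [5, 7]].
Insert 2: 2 bumps 4 from row 1; 4 bumps 5 from row 2; 5 starts row 3. P = [[2, 6, 8], [4, 7], [5]].
Insert 3: 3 bumps 6 from row 1; 6 bumps 7 from row 2; 7 appends to row 3. P = [[2, 3, 8], [4, 6], [5, 7]].
Insert 1: 1 bumps 2 from row 1; 2 bumps 4 from row 2; 4 bumps 5 from row 3; 5 starts row 4. P = [[1, 3, 8], [2, 6], [4, 7], [5]].

So P = [[1, 3, 8], [2, 6], [4, 7], [5]].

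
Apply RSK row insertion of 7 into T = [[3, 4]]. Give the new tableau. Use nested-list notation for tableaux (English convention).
[[3, 4, 7]]

7 is larger than every entry of row 1, so it is appended to row 1. The new tableau is [[3, 4, 7]].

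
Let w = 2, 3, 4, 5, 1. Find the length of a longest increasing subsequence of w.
4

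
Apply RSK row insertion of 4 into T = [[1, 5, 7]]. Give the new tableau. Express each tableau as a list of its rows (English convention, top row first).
In row 1, 4 replaces 5 (the leftmost entry greater than 4); 5 is bumped to row 2. 5 starts a new row 2. The new tableau is [[1, 4, 7], [5]].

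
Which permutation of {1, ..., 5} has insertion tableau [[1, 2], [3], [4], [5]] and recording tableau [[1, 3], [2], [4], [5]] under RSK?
5 1 4 3 2

Reverse the RSK construction: for i from n down to 1, find the cell of Q containing i, remove the entry at that cell from P, and reverse-bump it up through P; the value ejected from row 1 is w(i).

Step i=5: Q has 5 at row 4, column 1; remove 5 from row 4 of P and reverse-bump: 5 enters row 3 and ejects 4; 4 enters row 2 and ejects 3; 3 enters row 1 and ejects 2. So w(5) = 2. P is now [[1, 3], [4], [5]].
Step i=4: Q has 4 at row 3, column 1; remove 5 from row 3 of P and reverse-bump: 5 enters row 2 and ejects 4; 4 enters row 1 and ejects 3. So w(4) = 3. P is now [[1, 4], [5]].
Step i=3: Q has 3 at row 1, column 2; remove that cell from P, ejecting 4. So w(3) = 4. P is now [[1], [5]].
Step i=2: Q has 2 at row 2, column 1; remove 5 from row 2 of P and reverse-bump: 5 enters row 1 and ejects 1. So w(2) = 1. P is now [[5]].
Step i=1: Q has 1 at row 1, column 1; remove that cell from P, ejecting 5. So w(1) = 5. P is now [].

So w = 5 1 4 3 2.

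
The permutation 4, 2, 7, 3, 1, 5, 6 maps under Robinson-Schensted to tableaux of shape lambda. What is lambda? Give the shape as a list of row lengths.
Row-insert each entry into an empty tableau.

After inserting 4: P = [[4]].
After inserting 2: P = [[2], [4]].
After inserting 7: P = [[2, 7], [4]].
After inserting 3: P = [[2, 3], [4, 7]].
After inserting 1: P = [[1, 3], [2, 7], [4]].
After inserting 5: P = [[1, 3, 5], [2, 7], [4]].
After inserting 6: P = [[1, 3, 5, 6], [2, 7], [4]].

The final insertion tableau P = [[1, 3, 5, 6], [2, 7], [4]] has shape [4, 2, 1].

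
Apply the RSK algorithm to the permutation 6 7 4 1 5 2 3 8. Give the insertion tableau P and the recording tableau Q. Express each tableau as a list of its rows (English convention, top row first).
Insert each entry of the permutation into P by Schensted row insertion, recording in Q the position of each new cell.

Insert 6: appended to row 1. P = [[6]], Q = [[1]].
Insert 7: appended to row 1. P = [[6, 7]], Q = [[1, 2]].
Insert 4: 4 bumps 6 from row 1; 6 starts row 2. P = [[4, 7], [6]], Q = [[1, 2], [3]].
Insert 1: 1 bumps 4 from row 1; 4 bumps 6 from row 2; 6 starts row 3. P = [[1, 7], [4], [6]], Q = [[1, 2], [3], [4]].
Insert 5: 5 bumps 7 from row 1; 7 appends to row 2. P = [[1, 5], [4, 7], [6]], Q = [[1, 2], [3, 5], [4]].
Insert 2: 2 bumps 5 from row 1; 5 bumps 7 from row 2; 7 appends to row 3. P = [[1, 2], [4, 5], [6, 7]], Q = [[1, 2], [3, 5], [4, 6]].
Insert 3: appended to row 1. P = [[1, 2, 3], [4, 5], [6, 7]], Q = [[1, 2, 7], [3, 5], [4, 6]].
Insert 8: appended to row 1. P = [[1, 2, 3, 8], [4, 5], [6, 7]], Q = [[1, 2, 7, 8], [3, 5], [4, 6]].

So P = [[1, 2, 3, 8], [4, 5], [6, 7]], Q = [[1, 2, 7, 8], [3, 5], [4, 6]].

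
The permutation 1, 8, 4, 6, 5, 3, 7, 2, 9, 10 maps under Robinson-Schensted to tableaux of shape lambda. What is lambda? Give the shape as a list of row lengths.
Row-insert each entry into an empty tableau.

After inserting 1: P = [[1]].
After inserting 8: P = [[1, 8]].
After inserting 4: P = [[1, 4], [8]].
After inserting 6: P = [[1, 4, 6], [8]].
After inserting 5: P = [[1, 4, 5], [6], [8]].
After inserting 3: P = [[1, 3, 5], [4], [6], [8]].
After inserting 7: P = [[1, 3, 5, 7], [4], [6], [8]].
After inserting 2: P = [[1, 2, 5, 7], [3], [4], [6], [8]].
After inserting 9: P = [[1, 2, 5, 7, 9], [3], [4], [6], [8]].
After inserting 10: P = [[1, 2, 5, 7, 9, 10], [3], [4], [6], [8]].

The final insertion tableau P = [[1, 2, 5, 7, 9, 10], [3], [4], [6], [8]] has shape [6, 1, 1, 1, 1].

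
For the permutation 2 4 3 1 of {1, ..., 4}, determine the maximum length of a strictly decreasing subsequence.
3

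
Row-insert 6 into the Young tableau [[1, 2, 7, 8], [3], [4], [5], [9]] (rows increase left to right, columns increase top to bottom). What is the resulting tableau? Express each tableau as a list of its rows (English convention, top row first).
In row 1, 6 replaces 7 (the leftmost entry greater than 6); 7 is bumped to row 2. 7 is appended to row 2. The new tableau is [[1, 2, 6, 8], [3, 7], [4], [5], [9]].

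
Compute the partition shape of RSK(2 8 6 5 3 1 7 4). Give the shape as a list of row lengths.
Row-insert each entry into an empty tableau.

After inserting 2: P = [[2]].
After inserting 8: P = [[2, 8]].
After inserting 6: P = [[2, 6], [8]].
After inserting 5: P = [[2, 5], [6], [8]].
After inserting 3: P = [[2, 3], [5], [6], [8]].
After inserting 1: P = [[1, 3], [2], [5], [6], [8]].
After inserting 7: P = [[1, 3, 7], [2], [5], [6], [8]].
After inserting 4: P = [[1, 3, 4], [2, 7], [5], [6], [8]].

The final insertion tableau P = [[1, 3, 4], [2, 7], [5], [6], [8]] has shape [3, 2, 1, 1, 1].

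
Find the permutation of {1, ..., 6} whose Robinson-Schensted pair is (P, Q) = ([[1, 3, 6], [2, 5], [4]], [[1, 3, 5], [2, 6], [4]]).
Reverse the RSK construction: for i from n down to 1, find the cell of Q containing i, remove the entry at that cell from P, and reverse-bump it up through P; the value ejected from row 1 is w(i).

Step i=6: Q has 6 at row 2, column 2; remove 5 from row 2 of P and reverse-bump: 5 enters row 1 and ejects 3. So w(6) = 3. P is now [[1, 5, 6], [2], [4]].
Step i=5: Q has 5 at row 1, column 3; remove that cell from P, ejecting 6. So w(5) = 6. P is now [[1, 5], [2], [4]].
Step i=4: Q has 4 at row 3, column 1; remove 4 from row 3 of P and reverse-bump: 4 enters row 2 and ejects 2; 2 enters row 1 and ejects 1. So w(4) = 1. P is now [[2, 5], [4]].
Step i=3: Q has 3 at row 1, column 2; remove that cell from P, ejecting 5. So w(3) = 5. P is now [[2], [4]].
Step i=2: Q has 2 at row 2, column 1; remove 4 from row 2 of P and reverse-bump: 4 enters row 1 and ejects 2. So w(2) = 2. P is now [[4]].
Step i=1: Q has 1 at row 1, column 1; remove that cell from P, ejecting 4. So w(1) = 4. P is now [].

So w = 4 2 5 1 6 3.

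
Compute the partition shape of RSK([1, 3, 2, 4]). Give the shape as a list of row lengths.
RSK row insertion gives P = [[1, 2, 4], [3]], which has shape [3, 1].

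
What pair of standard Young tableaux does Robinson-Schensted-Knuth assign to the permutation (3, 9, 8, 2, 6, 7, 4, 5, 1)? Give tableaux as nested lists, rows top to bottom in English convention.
P = [[1, 4, 5], [2, 6, 7], [3], [8], [9]], Q = [[1, 2, 6], [3, 5, 8], [4], [7], [9]]

Insert each entry of the permutation into P by Schensted row insertion, recording in Q the position of each new cell.

Insert 3: appended to row 1. P = [[3]], Q = [[1]].
Insert 9: appended to row 1. P = [[3, 9]], Q = [[1, 2]].
Insert 8: 8 bumps 9 from row 1; 9 starts row 2. P = [[3, 8], [9]], Q = [[1, 2], [3]].
Insert 2: 2 bumps 3 from row 1; 3 bumps 9 from row 2; 9 starts row 3. P = [[2, 8], [3], [9]], Q = [[1, 2], [3], [4]].
Insert 6: 6 bumps 8 from row 1; 8 appends to row 2. P = [[2, 6], [3, 8], [9]], Q = [[1, 2], [3, 5], [4]].
Insert 7: appended to row 1. P = [[2, 6, 7], [3, 8], [9]], Q = [[1, 2, 6], [3, 5], [4]].
Insert 4: 4 bumps 6 from row 1; 6 bumps 8 from row 2; 8 bumps 9 from row 3; 9 starts row 4. P = [[2, 4, 7], [3, 6], [8], [9]], Q = [[1, 2, 6], [3, 5], [4], [7]].
Insert 5: 5 bumps 7 from row 1; 7 appends to row 2. P = [[2, 4, 5], [3, 6, 7], [8], [9]], Q = [[1, 2, 6], [3, 5, 8], [4], [7]].
Insert 1: 1 bumps 2 from row 1; 2 bumps 3 from row 2; 3 bumps 8 from row 3; 8 bumps 9 from row 4; 9 starts row 5. P = [[1, 4, 5], [2, 6, 7], [3], [8], [9]], Q = [[1, 2, 6], [3, 5, 8], [4], [7], [9]].

So P = [[1, 4, 5], [2, 6, 7], [3], [8], [9]], Q = [[1, 2, 6], [3, 5, 8], [4], [7], [9]].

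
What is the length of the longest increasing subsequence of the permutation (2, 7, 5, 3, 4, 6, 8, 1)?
5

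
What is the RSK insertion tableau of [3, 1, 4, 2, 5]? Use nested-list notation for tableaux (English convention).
P = [[1, 2, 5], [3, 4]]

Insert 3: appended to row 1. P = [[3]].
Insert 1: 1 bumps 3 from row 1; 3 starts row 2. P = [[1], [3]].
Insert 4: appended to row 1. P = [[1, 4], [3]].
Insert 2: 2 bumps 4 from row 1; 4 appends to row 2. P = [[1, 2], [3, 4]].
Insert 5: appended to row 1. P = [[1, 2, 5], [3, 4]].

So P = [[1, 2, 5], [3, 4]].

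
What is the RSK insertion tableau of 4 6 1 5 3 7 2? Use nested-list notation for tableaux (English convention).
After inserting 4: P = [[4]].
After inserting 6: P = [[4, 6]].
After inserting 1: P = [[1, 6], [4]].
After inserting 5: P = [[1, 5], [4, 6]].
After inserting 3: P = [[1, 3], [4, 5], [6]].
After inserting 7: P = [[1, 3, 7], [4, 5], [6]].
After inserting 2: P = [[1, 2, 7], [3, 5], [4], [6]].

So P = [[1, 2, 7], [3, 5], [4], [6]].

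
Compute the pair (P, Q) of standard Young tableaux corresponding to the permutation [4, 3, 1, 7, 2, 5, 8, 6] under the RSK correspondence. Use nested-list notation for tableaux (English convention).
Insert each entry of the permutation into P by Schensted row insertion, recording in Q the position of each new cell.

Insert 4: appended to row 1. P = [[4]].
Insert 3: 3 bumps 4 from row 1; 4 starts row 2. P = [[3], [4]].
Insert 1: 1 bumps 3 from row 1; 3 bumps 4 from row 2; 4 starts row 3. P = [[1], [3], [4]].
Insert 7: appended to row 1. P = [[1, 7], [3], [4]].
Insert 2: 2 bumps 7 from row 1; 7 appends to row 2. P = [[1, 2], [3, 7], [4]].
Insert 5: appended to row 1. P = [[1, 2, 5], [3, 7], [4]].
Insert 8: appended to row 1. P = [[1, 2, 5, 8], [3, 7], [4]].
Insert 6: 6 bumps 8 from row 1; 8 appends to row 2. P = [[1, 2, 5, 6], [3, 7, 8], [4]].

So P = [[1, 2, 5, 6], [3, 7, 8], [4]], Q = [[1, 4, 6, 7], [2, 5, 8], [3]].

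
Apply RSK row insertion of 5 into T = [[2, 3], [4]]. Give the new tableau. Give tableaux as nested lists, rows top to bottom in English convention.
[[2, 3, 5], [4]]

5 is larger than every entry of row 1, so it is appended to row 1. The new tableau is [[2, 3, 5], [4]].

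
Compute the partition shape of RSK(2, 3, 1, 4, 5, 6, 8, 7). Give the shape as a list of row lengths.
Row-insert each entry into an empty tableau.

After inserting 2: P = [[2]].
After inserting 3: P = [[2, 3]].
After inserting 1: P = [[1, 3], [2]].
After inserting 4: P = [[1, 3, 4], [2]].
After inserting 5: P = [[1, 3, 4, 5], [2]].
After inserting 6: P = [[1, 3, 4, 5, 6], [2]].
After inserting 8: P = [[1, 3, 4, 5, 6, 8], [2]].
After inserting 7: P = [[1, 3, 4, 5, 6, 7], [2, 8]].

The final insertion tableau P = [[1, 3, 4, 5, 6, 7], [2, 8]] has shape [6, 2].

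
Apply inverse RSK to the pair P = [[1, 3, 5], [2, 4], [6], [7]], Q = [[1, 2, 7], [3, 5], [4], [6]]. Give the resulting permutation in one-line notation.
Reverse the RSK construction: for i from n down to 1, find the cell of Q containing i, remove the entry at that cell from P, and reverse-bump it up through P; the value ejected from row 1 is w(i).

Step i=7: Q has 7 at row 1, column 3; remove that cell from P, ejecting 5. So w(7) = 5. P is now [[1, 3], [2, 4], [6], [7]].
Step i=6: Q has 6 at row 4, column 1; remove 7 from row 4 of P and reverse-bump: 7 enters row 3 and ejects 6; 6 enters row 2 and ejects 4; 4 enters row 1 and ejects 3. So w(6) = 3. P is now [[1, 4], [2, 6], [7]].
Step i=5: Q has 5 at row 2, column 2; remove 6 from row 2 of P and reverse-bump: 6 enters row 1 and ejects 4. So w(5) = 4. P is now [[1, 6], [2], [7]].
Step i=4: Q has 4 at row 3, column 1; remove 7 from row 3 of P and reverse-bump: 7 enters row 2 and ejects 2; 2 enters row 1 and ejects 1. So w(4) = 1. P is now [[2, 6], [7]].
Step i=3: Q has 3 at row 2, column 1; remove 7 from row 2 of P and reverse-bump: 7 enters row 1 and ejects 6. So w(3) = 6. P is now [[2, 7]].
Step i=2: Q has 2 at row 1, column 2; remove that cell from P, ejecting 7. So w(2) = 7. P is now [[2]].
Step i=1: Q has 1 at row 1, column 1; remove that cell from P, ejecting 2. So w(1) = 2. P is now [].

So w = 2 7 6 1 4 3 5.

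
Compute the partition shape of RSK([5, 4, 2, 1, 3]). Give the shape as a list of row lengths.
[2, 1, 1, 1]

RSK row insertion gives P = [[1, 3], [2], [4], [5]], which has shape [2, 1, 1, 1].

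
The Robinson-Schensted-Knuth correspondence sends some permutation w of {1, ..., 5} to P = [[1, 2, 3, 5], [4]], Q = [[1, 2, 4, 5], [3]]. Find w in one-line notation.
1 4 2 3 5

Reverse RSK: for i = n, n-1, ..., 1, locate i in Q, remove the corresponding corner cell from P, and reverse-bump its entry up through P; the value ejected from row 1 is w(i).

So w = 1 4 2 3 5.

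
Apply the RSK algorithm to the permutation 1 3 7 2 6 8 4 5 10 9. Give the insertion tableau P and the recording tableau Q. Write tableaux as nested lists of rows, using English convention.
Insert each entry of the permutation into P by Schensted row insertion, recording in Q the position of each new cell.

Insert 1: appended to row 1. P = [[1]].
Insert 3: appended to row 1. P = [[1, 3]].
Insert 7: appended to row 1. P = [[1, 3, 7]].
Insert 2: 2 bumps 3 from row 1; 3 starts row 2. P = [[1, 2, 7], [3]].
Insert 6: 6 bumps 7 from row 1; 7 appends to row 2. P = [[1, 2, 6], [3, 7]].
Insert 8: appended to row 1. P = [[1, 2, 6, 8], [3, 7]].
Insert 4: 4 bumps 6 from row 1; 6 bumps 7 from row 2; 7 starts row 3. P = [[1, 2, 4, 8], [3, 6], [7]].
Insert 5: 5 bumps 8 from row 1; 8 appends to row 2. P = [[1, 2, 4, 5], [3, 6, 8], [7]].
Insert 10: appended to row 1. P = [[1, 2, 4, 5, 10], [3, 6, 8], [7]].
Insert 9: 9 bumps 10 from row 1; 10 appends to row 2. P = [[1, 2, 4, 5, 9], [3, 6, 8, 10], [7]].

So P = [[1, 2, 4, 5, 9], [3, 6, 8, 10], [7]], Q = [[1, 2, 3, 6, 9], [4, 5, 8, 10], [7]].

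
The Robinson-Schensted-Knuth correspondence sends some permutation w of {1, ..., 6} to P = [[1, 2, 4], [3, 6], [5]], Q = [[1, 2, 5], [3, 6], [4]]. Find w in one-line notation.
1 5 3 2 6 4

Reverse RSK: for i = n, n-1, ..., 1, locate i in Q, remove the corresponding corner cell from P, and reverse-bump its entry up through P; the value ejected from row 1 is w(i).

So w = 1 5 3 2 6 4.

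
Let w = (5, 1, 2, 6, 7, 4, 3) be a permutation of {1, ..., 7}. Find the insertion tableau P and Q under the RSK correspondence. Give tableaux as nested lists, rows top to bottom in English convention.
P = [[1, 2, 3, 7], [4, 6], [5]], Q = [[1, 3, 4, 5], [2, 6], [7]]

Insert each entry of the permutation into P by Schensted row insertion, recording in Q the position of each new cell.

Insert 5: appended to row 1. P = [[5]].
Insert 1: 1 bumps 5 from row 1; 5 starts row 2. P = [[1], [5]].
Insert 2: appended to row 1. P = [[1, 2], [5]].
Insert 6: appended to row 1. P = [[1, 2, 6], [5]].
Insert 7: appended to row 1. P = [[1, 2, 6, 7], [5]].
Insert 4: 4 bumps 6 from row 1; 6 appends to row 2. P = [[1, 2, 4, 7], [5, 6]].
Insert 3: 3 bumps 4 from row 1; 4 bumps 5 from row 2; 5 starts row 3. P = [[1, 2, 3, 7], [4, 6], [5]].

So P = [[1, 2, 3, 7], [4, 6], [5]], Q = [[1, 3, 4, 5], [2, 6], [7]].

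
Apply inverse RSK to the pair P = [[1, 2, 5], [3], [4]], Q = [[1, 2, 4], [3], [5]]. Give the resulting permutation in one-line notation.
Reverse RSK: for i = n, n-1, ..., 1, locate i in Q, remove the corresponding corner cell from P, and reverse-bump its entry up through P; the value ejected from row 1 is w(i).

So w = 1 4 3 5 2.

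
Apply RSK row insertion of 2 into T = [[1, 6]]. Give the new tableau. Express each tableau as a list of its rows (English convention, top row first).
[[1, 2], [6]]

In row 1, 2 replaces 6 (the leftmost entry greater than 2); 6 is bumped to row 2. 6 starts a new row 2. The new tableau is [[1, 2], [6]].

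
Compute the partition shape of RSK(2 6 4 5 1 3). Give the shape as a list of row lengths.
Row-insert each entry into an empty tableau.

After inserting 2: P = [[2]].
After inserting 6: P = [[2, 6]].
After inserting 4: P = [[2, 4], [6]].
After inserting 5: P = [[2, 4, 5], [6]].
After inserting 1: P = [[1, 4, 5], [2], [6]].
After inserting 3: P = [[1, 3, 5], [2, 4], [6]].

The final insertion tableau P = [[1, 3, 5], [2, 4], [6]] has shape [3, 2, 1].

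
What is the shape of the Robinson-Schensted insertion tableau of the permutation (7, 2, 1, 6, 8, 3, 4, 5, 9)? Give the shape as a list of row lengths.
[5, 3, 1]

Row-insert each entry into an empty tableau.

After inserting 7: P = [[7]].
After inserting 2: P = [[2], [7]].
After inserting 1: P = [[1], [2], [7]].
After inserting 6: P = [[1, 6], [2], [7]].
After inserting 8: P = [[1, 6, 8], [2], [7]].
After inserting 3: P = [[1, 3, 8], [2, 6], [7]].
After inserting 4: P = [[1, 3, 4], [2, 6, 8], [7]].
After inserting 5: P = [[1, 3, 4, 5], [2, 6, 8], [7]].
After inserting 9: P = [[1, 3, 4, 5, 9], [2, 6, 8], [7]].

The final insertion tableau P = [[1, 3, 4, 5, 9], [2, 6, 8], [7]] has shape [5, 3, 1].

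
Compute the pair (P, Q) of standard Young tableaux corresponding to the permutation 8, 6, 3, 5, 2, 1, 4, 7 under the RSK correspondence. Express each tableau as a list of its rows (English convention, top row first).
Insert each entry of the permutation into P by Schensted row insertion, recording in Q the position of each new cell.

Insert 8: appended to row 1. P = [[8]].
Insert 6: 6 bumps 8 from row 1; 8 starts row 2. P = [[6], [8]].
Insert 3: 3 bumps 6 from row 1; 6 bumps 8 from row 2; 8 starts row 3. P = [[3], [6], [8]].
Insert 5: appended to row 1. P = [[3, 5], [6], [8]].
Insert 2: 2 bumps 3 from row 1; 3 bumps 6 from row 2; 6 bumps 8 from row 3; 8 starts row 4. P = [[2, 5], [3], [6], [8]].
Insert 1: 1 bumps 2 from row 1; 2 bumps 3 from row 2; 3 bumps 6 from row 3; 6 bumps 8 from row 4; 8 starts row 5. P = [[1, 5], [2], [3], [6], [8]].
Insert 4: 4 bumps 5 from row 1; 5 appends to row 2. P = [[1, 4], [2, 5], [3], [6], [8]].
Insert 7: appended to row 1. P = [[1, 4, 7], [2, 5], [3], [6], [8]].

So P = [[1, 4, 7], [2, 5], [3], [6], [8]], Q = [[1, 4, 8], [2, 7], [3], [5], [6]].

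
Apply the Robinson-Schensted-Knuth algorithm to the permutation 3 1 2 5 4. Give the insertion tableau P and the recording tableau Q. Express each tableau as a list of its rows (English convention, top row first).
P = [[1, 2, 4], [3, 5]], Q = [[1, 3, 4], [2, 5]]

Insert each entry of the permutation into P by Schensted row insertion, recording in Q the position of each new cell.

Insert 3: appended to row 1. P = [[3]].
Insert 1: 1 bumps 3 from row 1; 3 starts row 2. P = [[1], [3]].
Insert 2: appended to row 1. P = [[1, 2], [3]].
Insert 5: appended to row 1. P = [[1, 2, 5], [3]].
Insert 4: 4 bumps 5 from row 1; 5 appends to row 2. P = [[1, 2, 4], [3, 5]].

So P = [[1, 2, 4], [3, 5]], Q = [[1, 3, 4], [2, 5]].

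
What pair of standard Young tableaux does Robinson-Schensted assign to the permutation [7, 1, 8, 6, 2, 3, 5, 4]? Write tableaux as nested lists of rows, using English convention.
P = [[1, 2, 3, 4], [5, 8], [6], [7]], Q = [[1, 3, 6, 7], [2, 4], [5], [8]]

Insert each entry of the permutation into P by Schensted row insertion, recording in Q the position of each new cell.

Insert 7: appended to row 1. P = [[7]], Q = [[1]].
Insert 1: 1 bumps 7 from row 1; 7 starts row 2. P = [[1], [7]], Q = [[1], [2]].
Insert 8: appended to row 1. P = [[1, 8], [7]], Q = [[1, 3], [2]].
Insert 6: 6 bumps 8 from row 1; 8 appends to row 2. P = [[1, 6], [7, 8]], Q = [[1, 3], [2, 4]].
Insert 2: 2 bumps 6 from row 1; 6 bumps 7 from row 2; 7 starts row 3. P = [[1, 2], [6, 8], [7]], Q = [[1, 3], [2, 4], [5]].
Insert 3: appended to row 1. P = [[1, 2, 3], [6, 8], [7]], Q = [[1, 3, 6], [2, 4], [5]].
Insert 5: appended to row 1. P = [[1, 2, 3, 5], [6, 8], [7]], Q = [[1, 3, 6, 7], [2, 4], [5]].
Insert 4: 4 bumps 5 from row 1; 5 bumps 6 from row 2; 6 bumps 7 from row 3; 7 starts row 4. P = [[1, 2, 3, 4], [5, 8], [6], [7]], Q = [[1, 3, 6, 7], [2, 4], [5], [8]].

So P = [[1, 2, 3, 4], [5, 8], [6], [7]], Q = [[1, 3, 6, 7], [2, 4], [5], [8]].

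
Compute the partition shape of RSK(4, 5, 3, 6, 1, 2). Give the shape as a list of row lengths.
Row-insert each entry into an empty tableau.

After inserting 4: P = [[4]].
After inserting 5: P = [[4, 5]].
After inserting 3: P = [[3, 5], [4]].
After inserting 6: P = [[3, 5, 6], [4]].
After inserting 1: P = [[1, 5, 6], [3], [4]].
After inserting 2: P = [[1, 2, 6], [3, 5], [4]].

The final insertion tableau P = [[1, 2, 6], [3, 5], [4]] has shape [3, 2, 1].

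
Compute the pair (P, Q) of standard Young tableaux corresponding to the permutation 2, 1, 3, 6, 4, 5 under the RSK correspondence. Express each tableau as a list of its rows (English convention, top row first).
Insert each entry of the permutation into P by Schensted row insertion, recording in Q the position of each new cell.

Insert 2: appended to row 1. P = [[2]].
Insert 1: 1 bumps 2 from row 1; 2 starts row 2. P = [[1], [2]].
Insert 3: appended to row 1. P = [[1, 3], [2]].
Insert 6: appended to row 1. P = [[1, 3, 6], [2]].
Insert 4: 4 bumps 6 from row 1; 6 appends to row 2. P = [[1, 3, 4], [2, 6]].
Insert 5: appended to row 1. P = [[1, 3, 4, 5], [2, 6]].

So P = [[1, 3, 4, 5], [2, 6]], Q = [[1, 3, 4, 6], [2, 5]].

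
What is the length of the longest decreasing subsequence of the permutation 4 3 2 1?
4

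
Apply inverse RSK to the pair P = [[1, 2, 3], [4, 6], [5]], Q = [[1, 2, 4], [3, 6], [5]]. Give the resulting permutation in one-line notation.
Reverse the RSK construction: for i from n down to 1, find the cell of Q containing i, remove the entry at that cell from P, and reverse-bump it up through P; the value ejected from row 1 is w(i).

Step i=6: Q has 6 at row 2, column 2; remove 6 from row 2 of P and reverse-bump: 6 enters row 1 and ejects 3. So w(6) = 3. P is now [[1, 2, 6], [4], [5]].
Step i=5: Q has 5 at row 3, column 1; remove 5 from row 3 of P and reverse-bump: 5 enters row 2 and ejects 4; 4 enters row 1 and ejects 2. So w(5) = 2. P is now [[1, 4, 6], [5]].
Step i=4: Q has 4 at row 1, column 3; remove that cell from P, ejecting 6. So w(4) = 6. P is now [[1, 4], [5]].
Step i=3: Q has 3 at row 2, column 1; remove 5 from row 2 of P and reverse-bump: 5 enters row 1 and ejects 4. So w(3) = 4. P is now [[1, 5]].
Step i=2: Q has 2 at row 1, column 2; remove that cell from P, ejecting 5. So w(2) = 5. P is now [[1]].
Step i=1: Q has 1 at row 1, column 1; remove that cell from P, ejecting 1. So w(1) = 1. P is now [].

So w = 1 5 4 6 2 3.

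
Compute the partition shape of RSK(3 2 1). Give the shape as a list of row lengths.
[1, 1, 1]

Row-insert each entry into an empty tableau.

After inserting 3: P = [[3]].
After inserting 2: P = [[2], [3]].
After inserting 1: P = [[1], [2], [3]].

The final insertion tableau P = [[1], [2], [3]] has shape [1, 1, 1].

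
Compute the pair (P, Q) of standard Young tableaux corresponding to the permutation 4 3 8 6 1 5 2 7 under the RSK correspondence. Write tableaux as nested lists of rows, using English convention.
Insert each entry of the permutation into P by Schensted row insertion, recording in Q the position of each new cell.

Insert 4: appended to row 1. P = [[4]].
Insert 3: 3 bumps 4 from row 1; 4 starts row 2. P = [[3], [4]].
Insert 8: appended to row 1. P = [[3, 8], [4]].
Insert 6: 6 bumps 8 from row 1; 8 appends to row 2. P = [[3, 6], [4, 8]].
Insert 1: 1 bumps 3 from row 1; 3 bumps 4 from row 2; 4 starts row 3. P = [[1, 6], [3, 8], [4]].
Insert 5: 5 bumps 6 from row 1; 6 bumps 8 from row 2; 8 appends to row 3. P = [[1, 5], [3, 6], [4, 8]].
Insert 2: 2 bumps 5 from row 1; 5 bumps 6 from row 2; 6 bumps 8 from row 3; 8 starts row 4. P = [[1, 2], [3, 5], [4, 6], [8]].
Insert 7: appended to row 1. P = [[1, 2, 7], [3, 5], [4, 6], [8]].

So P = [[1, 2, 7], [3, 5], [4, 6], [8]], Q = [[1, 3, 8], [2, 4], [5, 6], [7]].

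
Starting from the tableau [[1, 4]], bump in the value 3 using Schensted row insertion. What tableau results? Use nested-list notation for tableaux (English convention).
In row 1, 3 replaces 4 (the leftmost entry greater than 3); 4 is bumped to row 2. 4 starts a new row 2. The new tableau is [[1, 3], [4]].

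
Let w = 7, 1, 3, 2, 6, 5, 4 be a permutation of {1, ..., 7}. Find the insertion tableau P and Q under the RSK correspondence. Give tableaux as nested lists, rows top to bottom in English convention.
P = [[1, 2, 4], [3, 5], [6], [7]], Q = [[1, 3, 5], [2, 6], [4], [7]]

Insert each entry of the permutation into P by Schensted row insertion, recording in Q the position of each new cell.

After inserting 7: P = [[7]].
After inserting 1: P = [[1], [7]].
After inserting 3: P = [[1, 3], [7]].
After inserting 2: P = [[1, 2], [3], [7]].
After inserting 6: P = [[1, 2, 6], [3], [7]].
After inserting 5: P = [[1, 2, 5], [3, 6], [7]].
After inserting 4: P = [[1, 2, 4], [3, 5], [6], [7]].

So P = [[1, 2, 4], [3, 5], [6], [7]], Q = [[1, 3, 5], [2, 6], [4], [7]].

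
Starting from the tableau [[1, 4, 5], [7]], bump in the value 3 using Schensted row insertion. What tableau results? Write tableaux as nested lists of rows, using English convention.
In row 1, 3 replaces 4 (the leftmost entry greater than 3); 4 is bumped to row 2. In row 2, 4 replaces 7 (the leftmost entry greater than 4); 7 is bumped to row 3. 7 starts a new row 3. The new tableau is [[1, 3, 5], [4], [7]].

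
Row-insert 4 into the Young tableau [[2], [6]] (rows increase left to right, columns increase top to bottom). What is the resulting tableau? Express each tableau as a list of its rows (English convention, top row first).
4 is larger than every entry of row 1, so it is appended to row 1. The new tableau is [[2, 4], [6]].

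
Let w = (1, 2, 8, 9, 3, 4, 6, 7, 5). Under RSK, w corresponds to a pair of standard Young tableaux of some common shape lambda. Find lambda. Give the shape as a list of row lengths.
Row-insert each entry into an empty tableau.

After inserting 1: P = [[1]].
After inserting 2: P = [[1, 2]].
After inserting 8: P = [[1, 2, 8]].
After inserting 9: P = [[1, 2, 8, 9]].
After inserting 3: P = [[1, 2, 3, 9], [8]].
After inserting 4: P = [[1, 2, 3, 4], [8, 9]].
After inserting 6: P = [[1, 2, 3, 4, 6], [8, 9]].
After inserting 7: P = [[1, 2, 3, 4, 6, 7], [8, 9]].
After inserting 5: P = [[1, 2, 3, 4, 5, 7], [6, 9], [8]].

The final insertion tableau P = [[1, 2, 3, 4, 5, 7], [6, 9], [8]] has shape [6, 2, 1].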